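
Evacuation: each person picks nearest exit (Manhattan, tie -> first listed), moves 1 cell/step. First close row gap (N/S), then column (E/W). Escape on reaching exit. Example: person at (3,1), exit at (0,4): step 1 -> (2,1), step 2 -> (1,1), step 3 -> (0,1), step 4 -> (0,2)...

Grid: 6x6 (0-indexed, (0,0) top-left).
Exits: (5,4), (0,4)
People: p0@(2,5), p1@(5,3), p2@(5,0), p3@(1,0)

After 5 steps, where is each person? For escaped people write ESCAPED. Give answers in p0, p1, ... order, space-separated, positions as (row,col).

Step 1: p0:(2,5)->(1,5) | p1:(5,3)->(5,4)->EXIT | p2:(5,0)->(5,1) | p3:(1,0)->(0,0)
Step 2: p0:(1,5)->(0,5) | p1:escaped | p2:(5,1)->(5,2) | p3:(0,0)->(0,1)
Step 3: p0:(0,5)->(0,4)->EXIT | p1:escaped | p2:(5,2)->(5,3) | p3:(0,1)->(0,2)
Step 4: p0:escaped | p1:escaped | p2:(5,3)->(5,4)->EXIT | p3:(0,2)->(0,3)
Step 5: p0:escaped | p1:escaped | p2:escaped | p3:(0,3)->(0,4)->EXIT

ESCAPED ESCAPED ESCAPED ESCAPED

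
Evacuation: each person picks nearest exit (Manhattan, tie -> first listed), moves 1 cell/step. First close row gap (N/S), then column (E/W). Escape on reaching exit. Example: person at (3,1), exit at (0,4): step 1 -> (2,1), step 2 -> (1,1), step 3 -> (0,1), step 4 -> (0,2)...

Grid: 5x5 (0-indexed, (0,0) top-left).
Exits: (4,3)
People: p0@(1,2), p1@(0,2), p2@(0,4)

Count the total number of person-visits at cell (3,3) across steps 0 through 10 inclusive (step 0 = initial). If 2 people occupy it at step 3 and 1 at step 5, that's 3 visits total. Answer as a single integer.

Answer: 0

Derivation:
Step 0: p0@(1,2) p1@(0,2) p2@(0,4) -> at (3,3): 0 [-], cum=0
Step 1: p0@(2,2) p1@(1,2) p2@(1,4) -> at (3,3): 0 [-], cum=0
Step 2: p0@(3,2) p1@(2,2) p2@(2,4) -> at (3,3): 0 [-], cum=0
Step 3: p0@(4,2) p1@(3,2) p2@(3,4) -> at (3,3): 0 [-], cum=0
Step 4: p0@ESC p1@(4,2) p2@(4,4) -> at (3,3): 0 [-], cum=0
Step 5: p0@ESC p1@ESC p2@ESC -> at (3,3): 0 [-], cum=0
Total visits = 0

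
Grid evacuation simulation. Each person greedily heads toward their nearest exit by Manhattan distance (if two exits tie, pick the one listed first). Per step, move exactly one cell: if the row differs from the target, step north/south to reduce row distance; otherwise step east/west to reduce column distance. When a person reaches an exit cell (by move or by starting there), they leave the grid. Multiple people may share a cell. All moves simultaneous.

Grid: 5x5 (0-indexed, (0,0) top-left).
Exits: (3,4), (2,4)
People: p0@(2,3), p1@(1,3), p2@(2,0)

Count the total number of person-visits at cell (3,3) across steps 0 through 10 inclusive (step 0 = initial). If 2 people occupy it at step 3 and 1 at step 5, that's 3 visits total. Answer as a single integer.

Answer: 0

Derivation:
Step 0: p0@(2,3) p1@(1,3) p2@(2,0) -> at (3,3): 0 [-], cum=0
Step 1: p0@ESC p1@(2,3) p2@(2,1) -> at (3,3): 0 [-], cum=0
Step 2: p0@ESC p1@ESC p2@(2,2) -> at (3,3): 0 [-], cum=0
Step 3: p0@ESC p1@ESC p2@(2,3) -> at (3,3): 0 [-], cum=0
Step 4: p0@ESC p1@ESC p2@ESC -> at (3,3): 0 [-], cum=0
Total visits = 0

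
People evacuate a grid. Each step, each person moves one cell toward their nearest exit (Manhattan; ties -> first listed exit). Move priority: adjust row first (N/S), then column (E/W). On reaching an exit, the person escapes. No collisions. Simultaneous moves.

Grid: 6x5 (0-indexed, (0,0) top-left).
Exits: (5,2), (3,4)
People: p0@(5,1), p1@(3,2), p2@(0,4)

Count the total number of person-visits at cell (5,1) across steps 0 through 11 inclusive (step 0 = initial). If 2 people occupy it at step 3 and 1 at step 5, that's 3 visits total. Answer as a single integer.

Step 0: p0@(5,1) p1@(3,2) p2@(0,4) -> at (5,1): 1 [p0], cum=1
Step 1: p0@ESC p1@(4,2) p2@(1,4) -> at (5,1): 0 [-], cum=1
Step 2: p0@ESC p1@ESC p2@(2,4) -> at (5,1): 0 [-], cum=1
Step 3: p0@ESC p1@ESC p2@ESC -> at (5,1): 0 [-], cum=1
Total visits = 1

Answer: 1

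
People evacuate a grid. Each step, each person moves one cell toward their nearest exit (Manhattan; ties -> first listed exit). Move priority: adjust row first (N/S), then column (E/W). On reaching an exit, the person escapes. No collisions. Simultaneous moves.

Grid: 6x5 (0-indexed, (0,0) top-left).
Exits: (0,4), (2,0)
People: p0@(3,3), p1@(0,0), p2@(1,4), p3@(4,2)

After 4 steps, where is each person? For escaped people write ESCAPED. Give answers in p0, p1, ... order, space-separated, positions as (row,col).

Step 1: p0:(3,3)->(2,3) | p1:(0,0)->(1,0) | p2:(1,4)->(0,4)->EXIT | p3:(4,2)->(3,2)
Step 2: p0:(2,3)->(1,3) | p1:(1,0)->(2,0)->EXIT | p2:escaped | p3:(3,2)->(2,2)
Step 3: p0:(1,3)->(0,3) | p1:escaped | p2:escaped | p3:(2,2)->(2,1)
Step 4: p0:(0,3)->(0,4)->EXIT | p1:escaped | p2:escaped | p3:(2,1)->(2,0)->EXIT

ESCAPED ESCAPED ESCAPED ESCAPED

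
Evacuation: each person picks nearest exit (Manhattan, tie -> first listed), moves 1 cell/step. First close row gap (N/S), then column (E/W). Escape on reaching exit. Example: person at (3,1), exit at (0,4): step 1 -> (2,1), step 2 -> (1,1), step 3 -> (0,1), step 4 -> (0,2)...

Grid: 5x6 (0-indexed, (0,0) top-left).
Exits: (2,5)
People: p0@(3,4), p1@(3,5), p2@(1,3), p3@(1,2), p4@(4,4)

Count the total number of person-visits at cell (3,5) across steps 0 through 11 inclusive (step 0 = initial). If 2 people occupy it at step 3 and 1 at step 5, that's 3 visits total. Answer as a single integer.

Answer: 1

Derivation:
Step 0: p0@(3,4) p1@(3,5) p2@(1,3) p3@(1,2) p4@(4,4) -> at (3,5): 1 [p1], cum=1
Step 1: p0@(2,4) p1@ESC p2@(2,3) p3@(2,2) p4@(3,4) -> at (3,5): 0 [-], cum=1
Step 2: p0@ESC p1@ESC p2@(2,4) p3@(2,3) p4@(2,4) -> at (3,5): 0 [-], cum=1
Step 3: p0@ESC p1@ESC p2@ESC p3@(2,4) p4@ESC -> at (3,5): 0 [-], cum=1
Step 4: p0@ESC p1@ESC p2@ESC p3@ESC p4@ESC -> at (3,5): 0 [-], cum=1
Total visits = 1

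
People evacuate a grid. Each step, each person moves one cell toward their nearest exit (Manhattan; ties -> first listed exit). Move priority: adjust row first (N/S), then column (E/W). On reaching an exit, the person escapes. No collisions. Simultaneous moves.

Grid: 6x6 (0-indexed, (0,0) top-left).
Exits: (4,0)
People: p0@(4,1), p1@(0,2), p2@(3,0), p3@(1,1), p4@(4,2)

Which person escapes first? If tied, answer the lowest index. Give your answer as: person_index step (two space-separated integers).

Answer: 0 1

Derivation:
Step 1: p0:(4,1)->(4,0)->EXIT | p1:(0,2)->(1,2) | p2:(3,0)->(4,0)->EXIT | p3:(1,1)->(2,1) | p4:(4,2)->(4,1)
Step 2: p0:escaped | p1:(1,2)->(2,2) | p2:escaped | p3:(2,1)->(3,1) | p4:(4,1)->(4,0)->EXIT
Step 3: p0:escaped | p1:(2,2)->(3,2) | p2:escaped | p3:(3,1)->(4,1) | p4:escaped
Step 4: p0:escaped | p1:(3,2)->(4,2) | p2:escaped | p3:(4,1)->(4,0)->EXIT | p4:escaped
Step 5: p0:escaped | p1:(4,2)->(4,1) | p2:escaped | p3:escaped | p4:escaped
Step 6: p0:escaped | p1:(4,1)->(4,0)->EXIT | p2:escaped | p3:escaped | p4:escaped
Exit steps: [1, 6, 1, 4, 2]
First to escape: p0 at step 1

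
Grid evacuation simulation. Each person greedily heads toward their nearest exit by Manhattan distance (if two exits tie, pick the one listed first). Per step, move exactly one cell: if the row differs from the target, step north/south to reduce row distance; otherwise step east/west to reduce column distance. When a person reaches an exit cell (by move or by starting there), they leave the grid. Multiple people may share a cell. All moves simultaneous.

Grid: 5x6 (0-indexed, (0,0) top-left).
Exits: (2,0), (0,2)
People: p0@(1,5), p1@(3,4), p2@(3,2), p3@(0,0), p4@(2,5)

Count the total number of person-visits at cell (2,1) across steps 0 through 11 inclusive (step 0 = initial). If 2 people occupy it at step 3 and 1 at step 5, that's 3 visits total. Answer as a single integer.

Step 0: p0@(1,5) p1@(3,4) p2@(3,2) p3@(0,0) p4@(2,5) -> at (2,1): 0 [-], cum=0
Step 1: p0@(0,5) p1@(2,4) p2@(2,2) p3@(1,0) p4@(2,4) -> at (2,1): 0 [-], cum=0
Step 2: p0@(0,4) p1@(2,3) p2@(2,1) p3@ESC p4@(2,3) -> at (2,1): 1 [p2], cum=1
Step 3: p0@(0,3) p1@(2,2) p2@ESC p3@ESC p4@(2,2) -> at (2,1): 0 [-], cum=1
Step 4: p0@ESC p1@(2,1) p2@ESC p3@ESC p4@(2,1) -> at (2,1): 2 [p1,p4], cum=3
Step 5: p0@ESC p1@ESC p2@ESC p3@ESC p4@ESC -> at (2,1): 0 [-], cum=3
Total visits = 3

Answer: 3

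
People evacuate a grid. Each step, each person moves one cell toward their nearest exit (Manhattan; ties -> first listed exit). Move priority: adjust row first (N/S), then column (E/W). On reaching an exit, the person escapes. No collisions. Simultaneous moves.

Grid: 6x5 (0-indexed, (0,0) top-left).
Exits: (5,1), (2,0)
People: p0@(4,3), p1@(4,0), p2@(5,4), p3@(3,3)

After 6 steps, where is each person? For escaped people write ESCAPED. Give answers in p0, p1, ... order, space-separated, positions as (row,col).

Step 1: p0:(4,3)->(5,3) | p1:(4,0)->(5,0) | p2:(5,4)->(5,3) | p3:(3,3)->(4,3)
Step 2: p0:(5,3)->(5,2) | p1:(5,0)->(5,1)->EXIT | p2:(5,3)->(5,2) | p3:(4,3)->(5,3)
Step 3: p0:(5,2)->(5,1)->EXIT | p1:escaped | p2:(5,2)->(5,1)->EXIT | p3:(5,3)->(5,2)
Step 4: p0:escaped | p1:escaped | p2:escaped | p3:(5,2)->(5,1)->EXIT

ESCAPED ESCAPED ESCAPED ESCAPED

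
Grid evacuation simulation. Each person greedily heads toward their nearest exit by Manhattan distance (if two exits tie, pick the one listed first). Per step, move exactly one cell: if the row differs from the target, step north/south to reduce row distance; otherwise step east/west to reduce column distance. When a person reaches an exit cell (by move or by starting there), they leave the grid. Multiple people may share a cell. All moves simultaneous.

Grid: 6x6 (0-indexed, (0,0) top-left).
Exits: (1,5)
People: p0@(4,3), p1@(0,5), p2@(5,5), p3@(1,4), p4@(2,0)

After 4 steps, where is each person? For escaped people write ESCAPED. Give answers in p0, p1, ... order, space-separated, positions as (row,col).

Step 1: p0:(4,3)->(3,3) | p1:(0,5)->(1,5)->EXIT | p2:(5,5)->(4,5) | p3:(1,4)->(1,5)->EXIT | p4:(2,0)->(1,0)
Step 2: p0:(3,3)->(2,3) | p1:escaped | p2:(4,5)->(3,5) | p3:escaped | p4:(1,0)->(1,1)
Step 3: p0:(2,3)->(1,3) | p1:escaped | p2:(3,5)->(2,5) | p3:escaped | p4:(1,1)->(1,2)
Step 4: p0:(1,3)->(1,4) | p1:escaped | p2:(2,5)->(1,5)->EXIT | p3:escaped | p4:(1,2)->(1,3)

(1,4) ESCAPED ESCAPED ESCAPED (1,3)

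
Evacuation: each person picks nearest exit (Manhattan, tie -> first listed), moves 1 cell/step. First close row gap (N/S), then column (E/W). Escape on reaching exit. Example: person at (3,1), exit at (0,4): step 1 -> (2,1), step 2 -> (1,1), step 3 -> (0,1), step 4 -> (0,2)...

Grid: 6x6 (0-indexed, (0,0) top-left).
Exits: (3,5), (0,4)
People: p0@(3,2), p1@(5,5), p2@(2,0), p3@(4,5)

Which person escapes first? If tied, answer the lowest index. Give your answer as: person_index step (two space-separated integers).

Step 1: p0:(3,2)->(3,3) | p1:(5,5)->(4,5) | p2:(2,0)->(3,0) | p3:(4,5)->(3,5)->EXIT
Step 2: p0:(3,3)->(3,4) | p1:(4,5)->(3,5)->EXIT | p2:(3,0)->(3,1) | p3:escaped
Step 3: p0:(3,4)->(3,5)->EXIT | p1:escaped | p2:(3,1)->(3,2) | p3:escaped
Step 4: p0:escaped | p1:escaped | p2:(3,2)->(3,3) | p3:escaped
Step 5: p0:escaped | p1:escaped | p2:(3,3)->(3,4) | p3:escaped
Step 6: p0:escaped | p1:escaped | p2:(3,4)->(3,5)->EXIT | p3:escaped
Exit steps: [3, 2, 6, 1]
First to escape: p3 at step 1

Answer: 3 1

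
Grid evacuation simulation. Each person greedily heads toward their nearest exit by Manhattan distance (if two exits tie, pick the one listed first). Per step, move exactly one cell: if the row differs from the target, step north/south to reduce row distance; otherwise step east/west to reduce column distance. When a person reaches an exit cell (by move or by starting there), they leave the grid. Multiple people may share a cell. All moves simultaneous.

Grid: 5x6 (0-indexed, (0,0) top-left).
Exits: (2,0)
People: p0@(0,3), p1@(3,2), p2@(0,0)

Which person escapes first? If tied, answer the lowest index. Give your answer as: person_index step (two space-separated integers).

Answer: 2 2

Derivation:
Step 1: p0:(0,3)->(1,3) | p1:(3,2)->(2,2) | p2:(0,0)->(1,0)
Step 2: p0:(1,3)->(2,3) | p1:(2,2)->(2,1) | p2:(1,0)->(2,0)->EXIT
Step 3: p0:(2,3)->(2,2) | p1:(2,1)->(2,0)->EXIT | p2:escaped
Step 4: p0:(2,2)->(2,1) | p1:escaped | p2:escaped
Step 5: p0:(2,1)->(2,0)->EXIT | p1:escaped | p2:escaped
Exit steps: [5, 3, 2]
First to escape: p2 at step 2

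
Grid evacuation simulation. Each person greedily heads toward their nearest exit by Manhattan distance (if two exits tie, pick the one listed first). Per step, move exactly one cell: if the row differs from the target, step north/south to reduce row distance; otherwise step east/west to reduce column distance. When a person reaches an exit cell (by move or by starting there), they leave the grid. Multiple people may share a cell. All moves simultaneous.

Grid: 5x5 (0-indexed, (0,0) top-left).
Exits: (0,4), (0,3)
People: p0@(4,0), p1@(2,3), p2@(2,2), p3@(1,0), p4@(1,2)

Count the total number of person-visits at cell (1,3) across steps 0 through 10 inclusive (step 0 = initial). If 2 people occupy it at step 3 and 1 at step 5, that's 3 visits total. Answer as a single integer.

Step 0: p0@(4,0) p1@(2,3) p2@(2,2) p3@(1,0) p4@(1,2) -> at (1,3): 0 [-], cum=0
Step 1: p0@(3,0) p1@(1,3) p2@(1,2) p3@(0,0) p4@(0,2) -> at (1,3): 1 [p1], cum=1
Step 2: p0@(2,0) p1@ESC p2@(0,2) p3@(0,1) p4@ESC -> at (1,3): 0 [-], cum=1
Step 3: p0@(1,0) p1@ESC p2@ESC p3@(0,2) p4@ESC -> at (1,3): 0 [-], cum=1
Step 4: p0@(0,0) p1@ESC p2@ESC p3@ESC p4@ESC -> at (1,3): 0 [-], cum=1
Step 5: p0@(0,1) p1@ESC p2@ESC p3@ESC p4@ESC -> at (1,3): 0 [-], cum=1
Step 6: p0@(0,2) p1@ESC p2@ESC p3@ESC p4@ESC -> at (1,3): 0 [-], cum=1
Step 7: p0@ESC p1@ESC p2@ESC p3@ESC p4@ESC -> at (1,3): 0 [-], cum=1
Total visits = 1

Answer: 1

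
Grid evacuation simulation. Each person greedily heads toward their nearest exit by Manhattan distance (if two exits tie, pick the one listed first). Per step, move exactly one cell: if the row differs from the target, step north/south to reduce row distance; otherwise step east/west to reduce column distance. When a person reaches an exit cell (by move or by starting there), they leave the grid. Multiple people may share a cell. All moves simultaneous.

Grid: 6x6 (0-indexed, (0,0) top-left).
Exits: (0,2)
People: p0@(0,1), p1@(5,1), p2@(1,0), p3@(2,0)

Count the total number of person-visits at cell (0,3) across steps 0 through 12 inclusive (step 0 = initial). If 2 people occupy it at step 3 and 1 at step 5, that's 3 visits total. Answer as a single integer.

Step 0: p0@(0,1) p1@(5,1) p2@(1,0) p3@(2,0) -> at (0,3): 0 [-], cum=0
Step 1: p0@ESC p1@(4,1) p2@(0,0) p3@(1,0) -> at (0,3): 0 [-], cum=0
Step 2: p0@ESC p1@(3,1) p2@(0,1) p3@(0,0) -> at (0,3): 0 [-], cum=0
Step 3: p0@ESC p1@(2,1) p2@ESC p3@(0,1) -> at (0,3): 0 [-], cum=0
Step 4: p0@ESC p1@(1,1) p2@ESC p3@ESC -> at (0,3): 0 [-], cum=0
Step 5: p0@ESC p1@(0,1) p2@ESC p3@ESC -> at (0,3): 0 [-], cum=0
Step 6: p0@ESC p1@ESC p2@ESC p3@ESC -> at (0,3): 0 [-], cum=0
Total visits = 0

Answer: 0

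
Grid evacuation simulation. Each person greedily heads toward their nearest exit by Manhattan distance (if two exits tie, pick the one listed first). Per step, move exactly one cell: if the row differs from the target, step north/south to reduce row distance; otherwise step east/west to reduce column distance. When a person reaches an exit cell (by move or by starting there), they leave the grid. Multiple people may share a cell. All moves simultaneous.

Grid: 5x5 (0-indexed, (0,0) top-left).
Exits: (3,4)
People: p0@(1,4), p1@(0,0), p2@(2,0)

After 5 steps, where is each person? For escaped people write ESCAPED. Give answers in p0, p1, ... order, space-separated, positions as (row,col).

Step 1: p0:(1,4)->(2,4) | p1:(0,0)->(1,0) | p2:(2,0)->(3,0)
Step 2: p0:(2,4)->(3,4)->EXIT | p1:(1,0)->(2,0) | p2:(3,0)->(3,1)
Step 3: p0:escaped | p1:(2,0)->(3,0) | p2:(3,1)->(3,2)
Step 4: p0:escaped | p1:(3,0)->(3,1) | p2:(3,2)->(3,3)
Step 5: p0:escaped | p1:(3,1)->(3,2) | p2:(3,3)->(3,4)->EXIT

ESCAPED (3,2) ESCAPED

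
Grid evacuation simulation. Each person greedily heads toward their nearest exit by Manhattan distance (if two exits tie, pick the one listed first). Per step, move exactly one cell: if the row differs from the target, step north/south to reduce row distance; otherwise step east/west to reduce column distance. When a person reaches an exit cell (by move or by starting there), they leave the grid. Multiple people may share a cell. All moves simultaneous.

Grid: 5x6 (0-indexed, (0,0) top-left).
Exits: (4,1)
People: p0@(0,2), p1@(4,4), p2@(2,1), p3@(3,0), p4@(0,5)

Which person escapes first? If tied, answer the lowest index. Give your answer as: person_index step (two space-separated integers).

Answer: 2 2

Derivation:
Step 1: p0:(0,2)->(1,2) | p1:(4,4)->(4,3) | p2:(2,1)->(3,1) | p3:(3,0)->(4,0) | p4:(0,5)->(1,5)
Step 2: p0:(1,2)->(2,2) | p1:(4,3)->(4,2) | p2:(3,1)->(4,1)->EXIT | p3:(4,0)->(4,1)->EXIT | p4:(1,5)->(2,5)
Step 3: p0:(2,2)->(3,2) | p1:(4,2)->(4,1)->EXIT | p2:escaped | p3:escaped | p4:(2,5)->(3,5)
Step 4: p0:(3,2)->(4,2) | p1:escaped | p2:escaped | p3:escaped | p4:(3,5)->(4,5)
Step 5: p0:(4,2)->(4,1)->EXIT | p1:escaped | p2:escaped | p3:escaped | p4:(4,5)->(4,4)
Step 6: p0:escaped | p1:escaped | p2:escaped | p3:escaped | p4:(4,4)->(4,3)
Step 7: p0:escaped | p1:escaped | p2:escaped | p3:escaped | p4:(4,3)->(4,2)
Step 8: p0:escaped | p1:escaped | p2:escaped | p3:escaped | p4:(4,2)->(4,1)->EXIT
Exit steps: [5, 3, 2, 2, 8]
First to escape: p2 at step 2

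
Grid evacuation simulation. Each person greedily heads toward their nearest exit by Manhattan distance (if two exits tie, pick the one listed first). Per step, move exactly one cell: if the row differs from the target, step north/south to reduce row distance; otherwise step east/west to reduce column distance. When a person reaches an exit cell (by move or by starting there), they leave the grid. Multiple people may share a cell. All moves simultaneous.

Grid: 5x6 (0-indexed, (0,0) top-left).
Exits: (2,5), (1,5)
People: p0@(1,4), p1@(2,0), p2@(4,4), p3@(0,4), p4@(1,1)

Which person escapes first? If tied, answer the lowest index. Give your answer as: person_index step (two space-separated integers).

Answer: 0 1

Derivation:
Step 1: p0:(1,4)->(1,5)->EXIT | p1:(2,0)->(2,1) | p2:(4,4)->(3,4) | p3:(0,4)->(1,4) | p4:(1,1)->(1,2)
Step 2: p0:escaped | p1:(2,1)->(2,2) | p2:(3,4)->(2,4) | p3:(1,4)->(1,5)->EXIT | p4:(1,2)->(1,3)
Step 3: p0:escaped | p1:(2,2)->(2,3) | p2:(2,4)->(2,5)->EXIT | p3:escaped | p4:(1,3)->(1,4)
Step 4: p0:escaped | p1:(2,3)->(2,4) | p2:escaped | p3:escaped | p4:(1,4)->(1,5)->EXIT
Step 5: p0:escaped | p1:(2,4)->(2,5)->EXIT | p2:escaped | p3:escaped | p4:escaped
Exit steps: [1, 5, 3, 2, 4]
First to escape: p0 at step 1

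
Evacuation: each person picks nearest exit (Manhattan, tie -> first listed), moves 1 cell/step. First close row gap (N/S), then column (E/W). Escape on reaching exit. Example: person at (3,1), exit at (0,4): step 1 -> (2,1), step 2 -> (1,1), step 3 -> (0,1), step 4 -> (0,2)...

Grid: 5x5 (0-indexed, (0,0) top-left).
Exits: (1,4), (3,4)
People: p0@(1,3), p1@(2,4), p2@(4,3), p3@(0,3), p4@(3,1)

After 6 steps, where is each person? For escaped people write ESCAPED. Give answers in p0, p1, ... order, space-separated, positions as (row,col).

Step 1: p0:(1,3)->(1,4)->EXIT | p1:(2,4)->(1,4)->EXIT | p2:(4,3)->(3,3) | p3:(0,3)->(1,3) | p4:(3,1)->(3,2)
Step 2: p0:escaped | p1:escaped | p2:(3,3)->(3,4)->EXIT | p3:(1,3)->(1,4)->EXIT | p4:(3,2)->(3,3)
Step 3: p0:escaped | p1:escaped | p2:escaped | p3:escaped | p4:(3,3)->(3,4)->EXIT

ESCAPED ESCAPED ESCAPED ESCAPED ESCAPED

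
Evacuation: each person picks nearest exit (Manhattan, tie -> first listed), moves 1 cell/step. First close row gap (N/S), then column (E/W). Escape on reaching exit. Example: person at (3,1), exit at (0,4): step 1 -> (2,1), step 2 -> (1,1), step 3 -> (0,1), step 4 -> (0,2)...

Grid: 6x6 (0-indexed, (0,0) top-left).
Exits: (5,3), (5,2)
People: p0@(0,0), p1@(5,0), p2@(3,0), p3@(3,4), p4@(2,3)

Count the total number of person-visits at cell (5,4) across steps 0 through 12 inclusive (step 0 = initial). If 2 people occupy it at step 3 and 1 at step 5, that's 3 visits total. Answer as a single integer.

Step 0: p0@(0,0) p1@(5,0) p2@(3,0) p3@(3,4) p4@(2,3) -> at (5,4): 0 [-], cum=0
Step 1: p0@(1,0) p1@(5,1) p2@(4,0) p3@(4,4) p4@(3,3) -> at (5,4): 0 [-], cum=0
Step 2: p0@(2,0) p1@ESC p2@(5,0) p3@(5,4) p4@(4,3) -> at (5,4): 1 [p3], cum=1
Step 3: p0@(3,0) p1@ESC p2@(5,1) p3@ESC p4@ESC -> at (5,4): 0 [-], cum=1
Step 4: p0@(4,0) p1@ESC p2@ESC p3@ESC p4@ESC -> at (5,4): 0 [-], cum=1
Step 5: p0@(5,0) p1@ESC p2@ESC p3@ESC p4@ESC -> at (5,4): 0 [-], cum=1
Step 6: p0@(5,1) p1@ESC p2@ESC p3@ESC p4@ESC -> at (5,4): 0 [-], cum=1
Step 7: p0@ESC p1@ESC p2@ESC p3@ESC p4@ESC -> at (5,4): 0 [-], cum=1
Total visits = 1

Answer: 1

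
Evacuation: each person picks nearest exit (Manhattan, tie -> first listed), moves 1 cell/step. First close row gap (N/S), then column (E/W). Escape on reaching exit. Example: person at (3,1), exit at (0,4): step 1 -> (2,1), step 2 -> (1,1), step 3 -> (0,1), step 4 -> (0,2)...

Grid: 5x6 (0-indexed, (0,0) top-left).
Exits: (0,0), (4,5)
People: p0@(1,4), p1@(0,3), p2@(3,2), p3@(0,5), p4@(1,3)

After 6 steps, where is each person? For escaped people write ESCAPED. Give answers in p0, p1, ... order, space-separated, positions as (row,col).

Step 1: p0:(1,4)->(2,4) | p1:(0,3)->(0,2) | p2:(3,2)->(4,2) | p3:(0,5)->(1,5) | p4:(1,3)->(0,3)
Step 2: p0:(2,4)->(3,4) | p1:(0,2)->(0,1) | p2:(4,2)->(4,3) | p3:(1,5)->(2,5) | p4:(0,3)->(0,2)
Step 3: p0:(3,4)->(4,4) | p1:(0,1)->(0,0)->EXIT | p2:(4,3)->(4,4) | p3:(2,5)->(3,5) | p4:(0,2)->(0,1)
Step 4: p0:(4,4)->(4,5)->EXIT | p1:escaped | p2:(4,4)->(4,5)->EXIT | p3:(3,5)->(4,5)->EXIT | p4:(0,1)->(0,0)->EXIT

ESCAPED ESCAPED ESCAPED ESCAPED ESCAPED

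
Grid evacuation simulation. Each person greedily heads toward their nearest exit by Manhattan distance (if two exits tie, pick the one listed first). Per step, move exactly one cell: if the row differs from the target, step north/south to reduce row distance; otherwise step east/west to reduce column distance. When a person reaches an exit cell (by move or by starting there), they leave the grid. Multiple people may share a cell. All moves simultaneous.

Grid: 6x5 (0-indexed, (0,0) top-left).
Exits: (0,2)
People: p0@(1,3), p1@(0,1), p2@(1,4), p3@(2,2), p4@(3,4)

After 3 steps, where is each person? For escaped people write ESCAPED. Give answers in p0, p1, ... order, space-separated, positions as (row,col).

Step 1: p0:(1,3)->(0,3) | p1:(0,1)->(0,2)->EXIT | p2:(1,4)->(0,4) | p3:(2,2)->(1,2) | p4:(3,4)->(2,4)
Step 2: p0:(0,3)->(0,2)->EXIT | p1:escaped | p2:(0,4)->(0,3) | p3:(1,2)->(0,2)->EXIT | p4:(2,4)->(1,4)
Step 3: p0:escaped | p1:escaped | p2:(0,3)->(0,2)->EXIT | p3:escaped | p4:(1,4)->(0,4)

ESCAPED ESCAPED ESCAPED ESCAPED (0,4)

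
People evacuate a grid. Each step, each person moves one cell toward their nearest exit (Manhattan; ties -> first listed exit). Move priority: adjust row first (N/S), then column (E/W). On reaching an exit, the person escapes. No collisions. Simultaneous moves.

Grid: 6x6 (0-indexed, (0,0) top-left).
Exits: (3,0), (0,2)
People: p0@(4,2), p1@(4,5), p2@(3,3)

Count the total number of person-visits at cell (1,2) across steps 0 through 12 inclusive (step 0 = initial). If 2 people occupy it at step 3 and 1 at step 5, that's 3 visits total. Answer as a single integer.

Answer: 0

Derivation:
Step 0: p0@(4,2) p1@(4,5) p2@(3,3) -> at (1,2): 0 [-], cum=0
Step 1: p0@(3,2) p1@(3,5) p2@(3,2) -> at (1,2): 0 [-], cum=0
Step 2: p0@(3,1) p1@(3,4) p2@(3,1) -> at (1,2): 0 [-], cum=0
Step 3: p0@ESC p1@(3,3) p2@ESC -> at (1,2): 0 [-], cum=0
Step 4: p0@ESC p1@(3,2) p2@ESC -> at (1,2): 0 [-], cum=0
Step 5: p0@ESC p1@(3,1) p2@ESC -> at (1,2): 0 [-], cum=0
Step 6: p0@ESC p1@ESC p2@ESC -> at (1,2): 0 [-], cum=0
Total visits = 0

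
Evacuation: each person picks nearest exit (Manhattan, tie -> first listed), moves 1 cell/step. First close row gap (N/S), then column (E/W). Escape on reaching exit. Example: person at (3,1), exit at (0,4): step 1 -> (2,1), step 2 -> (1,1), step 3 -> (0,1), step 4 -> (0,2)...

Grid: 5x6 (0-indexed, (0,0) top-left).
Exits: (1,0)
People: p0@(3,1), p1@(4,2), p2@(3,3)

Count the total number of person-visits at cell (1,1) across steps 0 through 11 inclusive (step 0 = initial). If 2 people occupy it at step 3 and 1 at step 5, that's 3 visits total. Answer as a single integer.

Step 0: p0@(3,1) p1@(4,2) p2@(3,3) -> at (1,1): 0 [-], cum=0
Step 1: p0@(2,1) p1@(3,2) p2@(2,3) -> at (1,1): 0 [-], cum=0
Step 2: p0@(1,1) p1@(2,2) p2@(1,3) -> at (1,1): 1 [p0], cum=1
Step 3: p0@ESC p1@(1,2) p2@(1,2) -> at (1,1): 0 [-], cum=1
Step 4: p0@ESC p1@(1,1) p2@(1,1) -> at (1,1): 2 [p1,p2], cum=3
Step 5: p0@ESC p1@ESC p2@ESC -> at (1,1): 0 [-], cum=3
Total visits = 3

Answer: 3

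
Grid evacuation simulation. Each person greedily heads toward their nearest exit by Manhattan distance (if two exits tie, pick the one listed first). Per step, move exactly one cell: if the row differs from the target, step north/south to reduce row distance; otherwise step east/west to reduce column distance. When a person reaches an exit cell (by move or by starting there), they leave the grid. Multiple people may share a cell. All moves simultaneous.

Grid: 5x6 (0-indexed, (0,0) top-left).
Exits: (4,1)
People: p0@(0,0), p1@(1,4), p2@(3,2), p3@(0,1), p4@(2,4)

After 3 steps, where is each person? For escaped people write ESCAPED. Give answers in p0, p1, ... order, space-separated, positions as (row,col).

Step 1: p0:(0,0)->(1,0) | p1:(1,4)->(2,4) | p2:(3,2)->(4,2) | p3:(0,1)->(1,1) | p4:(2,4)->(3,4)
Step 2: p0:(1,0)->(2,0) | p1:(2,4)->(3,4) | p2:(4,2)->(4,1)->EXIT | p3:(1,1)->(2,1) | p4:(3,4)->(4,4)
Step 3: p0:(2,0)->(3,0) | p1:(3,4)->(4,4) | p2:escaped | p3:(2,1)->(3,1) | p4:(4,4)->(4,3)

(3,0) (4,4) ESCAPED (3,1) (4,3)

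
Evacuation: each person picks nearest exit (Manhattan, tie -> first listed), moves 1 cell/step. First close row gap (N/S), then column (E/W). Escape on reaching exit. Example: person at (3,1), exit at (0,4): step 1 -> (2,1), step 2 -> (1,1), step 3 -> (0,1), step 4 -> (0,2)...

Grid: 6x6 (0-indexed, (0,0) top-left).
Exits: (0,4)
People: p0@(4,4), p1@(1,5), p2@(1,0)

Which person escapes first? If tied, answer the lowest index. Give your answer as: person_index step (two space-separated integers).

Answer: 1 2

Derivation:
Step 1: p0:(4,4)->(3,4) | p1:(1,5)->(0,5) | p2:(1,0)->(0,0)
Step 2: p0:(3,4)->(2,4) | p1:(0,5)->(0,4)->EXIT | p2:(0,0)->(0,1)
Step 3: p0:(2,4)->(1,4) | p1:escaped | p2:(0,1)->(0,2)
Step 4: p0:(1,4)->(0,4)->EXIT | p1:escaped | p2:(0,2)->(0,3)
Step 5: p0:escaped | p1:escaped | p2:(0,3)->(0,4)->EXIT
Exit steps: [4, 2, 5]
First to escape: p1 at step 2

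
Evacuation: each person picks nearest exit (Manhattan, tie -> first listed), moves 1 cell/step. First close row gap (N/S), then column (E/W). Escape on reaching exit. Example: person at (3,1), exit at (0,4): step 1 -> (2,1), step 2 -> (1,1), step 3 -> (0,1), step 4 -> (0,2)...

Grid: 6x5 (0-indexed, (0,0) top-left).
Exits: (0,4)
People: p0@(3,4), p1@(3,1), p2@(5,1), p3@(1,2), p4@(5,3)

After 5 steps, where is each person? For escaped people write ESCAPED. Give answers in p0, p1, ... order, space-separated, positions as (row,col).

Step 1: p0:(3,4)->(2,4) | p1:(3,1)->(2,1) | p2:(5,1)->(4,1) | p3:(1,2)->(0,2) | p4:(5,3)->(4,3)
Step 2: p0:(2,4)->(1,4) | p1:(2,1)->(1,1) | p2:(4,1)->(3,1) | p3:(0,2)->(0,3) | p4:(4,3)->(3,3)
Step 3: p0:(1,4)->(0,4)->EXIT | p1:(1,1)->(0,1) | p2:(3,1)->(2,1) | p3:(0,3)->(0,4)->EXIT | p4:(3,3)->(2,3)
Step 4: p0:escaped | p1:(0,1)->(0,2) | p2:(2,1)->(1,1) | p3:escaped | p4:(2,3)->(1,3)
Step 5: p0:escaped | p1:(0,2)->(0,3) | p2:(1,1)->(0,1) | p3:escaped | p4:(1,3)->(0,3)

ESCAPED (0,3) (0,1) ESCAPED (0,3)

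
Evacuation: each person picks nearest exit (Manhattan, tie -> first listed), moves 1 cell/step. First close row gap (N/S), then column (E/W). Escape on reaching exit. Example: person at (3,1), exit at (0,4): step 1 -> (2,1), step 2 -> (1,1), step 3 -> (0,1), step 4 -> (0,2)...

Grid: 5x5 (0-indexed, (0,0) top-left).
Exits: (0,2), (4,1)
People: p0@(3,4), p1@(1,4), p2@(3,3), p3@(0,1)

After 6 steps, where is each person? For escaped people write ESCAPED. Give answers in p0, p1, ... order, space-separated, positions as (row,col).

Step 1: p0:(3,4)->(4,4) | p1:(1,4)->(0,4) | p2:(3,3)->(4,3) | p3:(0,1)->(0,2)->EXIT
Step 2: p0:(4,4)->(4,3) | p1:(0,4)->(0,3) | p2:(4,3)->(4,2) | p3:escaped
Step 3: p0:(4,3)->(4,2) | p1:(0,3)->(0,2)->EXIT | p2:(4,2)->(4,1)->EXIT | p3:escaped
Step 4: p0:(4,2)->(4,1)->EXIT | p1:escaped | p2:escaped | p3:escaped

ESCAPED ESCAPED ESCAPED ESCAPED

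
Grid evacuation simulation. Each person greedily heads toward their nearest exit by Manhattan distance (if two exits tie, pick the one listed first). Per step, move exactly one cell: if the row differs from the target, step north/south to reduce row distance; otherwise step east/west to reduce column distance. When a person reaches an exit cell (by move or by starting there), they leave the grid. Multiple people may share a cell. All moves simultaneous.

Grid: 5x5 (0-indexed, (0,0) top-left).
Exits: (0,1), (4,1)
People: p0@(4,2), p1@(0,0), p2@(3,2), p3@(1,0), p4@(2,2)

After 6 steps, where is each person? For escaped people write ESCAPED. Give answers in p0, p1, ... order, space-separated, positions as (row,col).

Step 1: p0:(4,2)->(4,1)->EXIT | p1:(0,0)->(0,1)->EXIT | p2:(3,2)->(4,2) | p3:(1,0)->(0,0) | p4:(2,2)->(1,2)
Step 2: p0:escaped | p1:escaped | p2:(4,2)->(4,1)->EXIT | p3:(0,0)->(0,1)->EXIT | p4:(1,2)->(0,2)
Step 3: p0:escaped | p1:escaped | p2:escaped | p3:escaped | p4:(0,2)->(0,1)->EXIT

ESCAPED ESCAPED ESCAPED ESCAPED ESCAPED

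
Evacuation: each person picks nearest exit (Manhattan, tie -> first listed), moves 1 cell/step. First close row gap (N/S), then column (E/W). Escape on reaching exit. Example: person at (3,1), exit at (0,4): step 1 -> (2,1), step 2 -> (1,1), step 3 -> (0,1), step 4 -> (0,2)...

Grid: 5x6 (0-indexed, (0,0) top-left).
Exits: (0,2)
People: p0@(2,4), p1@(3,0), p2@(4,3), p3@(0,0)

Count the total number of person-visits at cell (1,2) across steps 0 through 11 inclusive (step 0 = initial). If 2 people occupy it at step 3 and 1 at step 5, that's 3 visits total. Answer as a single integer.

Answer: 0

Derivation:
Step 0: p0@(2,4) p1@(3,0) p2@(4,3) p3@(0,0) -> at (1,2): 0 [-], cum=0
Step 1: p0@(1,4) p1@(2,0) p2@(3,3) p3@(0,1) -> at (1,2): 0 [-], cum=0
Step 2: p0@(0,4) p1@(1,0) p2@(2,3) p3@ESC -> at (1,2): 0 [-], cum=0
Step 3: p0@(0,3) p1@(0,0) p2@(1,3) p3@ESC -> at (1,2): 0 [-], cum=0
Step 4: p0@ESC p1@(0,1) p2@(0,3) p3@ESC -> at (1,2): 0 [-], cum=0
Step 5: p0@ESC p1@ESC p2@ESC p3@ESC -> at (1,2): 0 [-], cum=0
Total visits = 0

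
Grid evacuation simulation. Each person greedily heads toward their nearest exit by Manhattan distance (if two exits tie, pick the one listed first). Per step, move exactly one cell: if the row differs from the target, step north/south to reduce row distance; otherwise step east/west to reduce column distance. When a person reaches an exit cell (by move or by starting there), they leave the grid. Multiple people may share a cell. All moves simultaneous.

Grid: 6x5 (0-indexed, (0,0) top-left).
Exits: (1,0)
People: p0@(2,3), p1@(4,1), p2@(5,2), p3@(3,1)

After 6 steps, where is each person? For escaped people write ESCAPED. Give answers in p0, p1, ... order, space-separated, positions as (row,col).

Step 1: p0:(2,3)->(1,3) | p1:(4,1)->(3,1) | p2:(5,2)->(4,2) | p3:(3,1)->(2,1)
Step 2: p0:(1,3)->(1,2) | p1:(3,1)->(2,1) | p2:(4,2)->(3,2) | p3:(2,1)->(1,1)
Step 3: p0:(1,2)->(1,1) | p1:(2,1)->(1,1) | p2:(3,2)->(2,2) | p3:(1,1)->(1,0)->EXIT
Step 4: p0:(1,1)->(1,0)->EXIT | p1:(1,1)->(1,0)->EXIT | p2:(2,2)->(1,2) | p3:escaped
Step 5: p0:escaped | p1:escaped | p2:(1,2)->(1,1) | p3:escaped
Step 6: p0:escaped | p1:escaped | p2:(1,1)->(1,0)->EXIT | p3:escaped

ESCAPED ESCAPED ESCAPED ESCAPED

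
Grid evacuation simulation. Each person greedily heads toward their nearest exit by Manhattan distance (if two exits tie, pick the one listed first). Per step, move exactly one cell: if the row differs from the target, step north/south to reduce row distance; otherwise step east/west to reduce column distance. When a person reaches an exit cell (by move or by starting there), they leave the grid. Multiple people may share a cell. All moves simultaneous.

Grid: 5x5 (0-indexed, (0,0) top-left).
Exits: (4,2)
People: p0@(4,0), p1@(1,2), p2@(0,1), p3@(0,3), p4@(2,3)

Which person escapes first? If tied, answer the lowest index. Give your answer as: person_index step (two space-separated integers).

Step 1: p0:(4,0)->(4,1) | p1:(1,2)->(2,2) | p2:(0,1)->(1,1) | p3:(0,3)->(1,3) | p4:(2,3)->(3,3)
Step 2: p0:(4,1)->(4,2)->EXIT | p1:(2,2)->(3,2) | p2:(1,1)->(2,1) | p3:(1,3)->(2,3) | p4:(3,3)->(4,3)
Step 3: p0:escaped | p1:(3,2)->(4,2)->EXIT | p2:(2,1)->(3,1) | p3:(2,3)->(3,3) | p4:(4,3)->(4,2)->EXIT
Step 4: p0:escaped | p1:escaped | p2:(3,1)->(4,1) | p3:(3,3)->(4,3) | p4:escaped
Step 5: p0:escaped | p1:escaped | p2:(4,1)->(4,2)->EXIT | p3:(4,3)->(4,2)->EXIT | p4:escaped
Exit steps: [2, 3, 5, 5, 3]
First to escape: p0 at step 2

Answer: 0 2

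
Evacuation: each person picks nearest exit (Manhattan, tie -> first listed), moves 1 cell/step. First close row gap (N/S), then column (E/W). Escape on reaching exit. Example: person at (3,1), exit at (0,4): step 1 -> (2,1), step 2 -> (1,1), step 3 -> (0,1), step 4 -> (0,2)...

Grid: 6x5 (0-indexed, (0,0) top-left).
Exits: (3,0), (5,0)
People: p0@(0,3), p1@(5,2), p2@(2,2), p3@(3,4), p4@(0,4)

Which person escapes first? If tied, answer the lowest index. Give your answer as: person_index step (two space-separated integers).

Step 1: p0:(0,3)->(1,3) | p1:(5,2)->(5,1) | p2:(2,2)->(3,2) | p3:(3,4)->(3,3) | p4:(0,4)->(1,4)
Step 2: p0:(1,3)->(2,3) | p1:(5,1)->(5,0)->EXIT | p2:(3,2)->(3,1) | p3:(3,3)->(3,2) | p4:(1,4)->(2,4)
Step 3: p0:(2,3)->(3,3) | p1:escaped | p2:(3,1)->(3,0)->EXIT | p3:(3,2)->(3,1) | p4:(2,4)->(3,4)
Step 4: p0:(3,3)->(3,2) | p1:escaped | p2:escaped | p3:(3,1)->(3,0)->EXIT | p4:(3,4)->(3,3)
Step 5: p0:(3,2)->(3,1) | p1:escaped | p2:escaped | p3:escaped | p4:(3,3)->(3,2)
Step 6: p0:(3,1)->(3,0)->EXIT | p1:escaped | p2:escaped | p3:escaped | p4:(3,2)->(3,1)
Step 7: p0:escaped | p1:escaped | p2:escaped | p3:escaped | p4:(3,1)->(3,0)->EXIT
Exit steps: [6, 2, 3, 4, 7]
First to escape: p1 at step 2

Answer: 1 2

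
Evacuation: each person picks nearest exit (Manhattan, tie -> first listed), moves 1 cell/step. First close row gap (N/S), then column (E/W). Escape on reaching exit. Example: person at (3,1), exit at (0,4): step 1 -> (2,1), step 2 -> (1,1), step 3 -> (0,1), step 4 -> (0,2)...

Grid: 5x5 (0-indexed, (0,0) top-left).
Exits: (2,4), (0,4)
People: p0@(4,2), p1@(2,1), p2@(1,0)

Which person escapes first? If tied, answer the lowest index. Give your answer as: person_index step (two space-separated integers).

Answer: 1 3

Derivation:
Step 1: p0:(4,2)->(3,2) | p1:(2,1)->(2,2) | p2:(1,0)->(2,0)
Step 2: p0:(3,2)->(2,2) | p1:(2,2)->(2,3) | p2:(2,0)->(2,1)
Step 3: p0:(2,2)->(2,3) | p1:(2,3)->(2,4)->EXIT | p2:(2,1)->(2,2)
Step 4: p0:(2,3)->(2,4)->EXIT | p1:escaped | p2:(2,2)->(2,3)
Step 5: p0:escaped | p1:escaped | p2:(2,3)->(2,4)->EXIT
Exit steps: [4, 3, 5]
First to escape: p1 at step 3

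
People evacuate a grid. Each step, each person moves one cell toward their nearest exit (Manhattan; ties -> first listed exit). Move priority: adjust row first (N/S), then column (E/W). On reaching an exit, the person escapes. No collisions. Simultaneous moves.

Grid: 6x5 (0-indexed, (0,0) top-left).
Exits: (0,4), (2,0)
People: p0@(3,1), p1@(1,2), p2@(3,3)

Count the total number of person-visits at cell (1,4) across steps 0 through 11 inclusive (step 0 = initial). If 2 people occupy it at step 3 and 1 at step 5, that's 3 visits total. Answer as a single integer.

Step 0: p0@(3,1) p1@(1,2) p2@(3,3) -> at (1,4): 0 [-], cum=0
Step 1: p0@(2,1) p1@(0,2) p2@(2,3) -> at (1,4): 0 [-], cum=0
Step 2: p0@ESC p1@(0,3) p2@(1,3) -> at (1,4): 0 [-], cum=0
Step 3: p0@ESC p1@ESC p2@(0,3) -> at (1,4): 0 [-], cum=0
Step 4: p0@ESC p1@ESC p2@ESC -> at (1,4): 0 [-], cum=0
Total visits = 0

Answer: 0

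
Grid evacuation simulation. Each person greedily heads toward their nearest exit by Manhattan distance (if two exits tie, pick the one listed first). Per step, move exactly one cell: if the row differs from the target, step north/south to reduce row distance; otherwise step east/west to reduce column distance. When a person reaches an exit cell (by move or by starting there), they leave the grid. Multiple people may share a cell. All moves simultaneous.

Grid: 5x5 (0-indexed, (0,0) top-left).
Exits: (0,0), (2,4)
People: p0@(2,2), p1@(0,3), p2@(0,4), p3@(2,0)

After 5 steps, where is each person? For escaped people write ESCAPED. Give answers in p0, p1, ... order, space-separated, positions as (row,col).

Step 1: p0:(2,2)->(2,3) | p1:(0,3)->(0,2) | p2:(0,4)->(1,4) | p3:(2,0)->(1,0)
Step 2: p0:(2,3)->(2,4)->EXIT | p1:(0,2)->(0,1) | p2:(1,4)->(2,4)->EXIT | p3:(1,0)->(0,0)->EXIT
Step 3: p0:escaped | p1:(0,1)->(0,0)->EXIT | p2:escaped | p3:escaped

ESCAPED ESCAPED ESCAPED ESCAPED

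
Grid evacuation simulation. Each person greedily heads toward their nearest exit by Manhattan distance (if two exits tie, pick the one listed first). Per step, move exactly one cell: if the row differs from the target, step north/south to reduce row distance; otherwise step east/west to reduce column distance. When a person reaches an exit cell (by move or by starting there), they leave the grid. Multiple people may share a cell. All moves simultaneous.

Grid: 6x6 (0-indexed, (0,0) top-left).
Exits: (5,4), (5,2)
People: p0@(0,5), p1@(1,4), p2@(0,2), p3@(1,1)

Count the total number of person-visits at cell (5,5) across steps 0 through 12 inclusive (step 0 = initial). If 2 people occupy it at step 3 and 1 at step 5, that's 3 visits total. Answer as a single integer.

Step 0: p0@(0,5) p1@(1,4) p2@(0,2) p3@(1,1) -> at (5,5): 0 [-], cum=0
Step 1: p0@(1,5) p1@(2,4) p2@(1,2) p3@(2,1) -> at (5,5): 0 [-], cum=0
Step 2: p0@(2,5) p1@(3,4) p2@(2,2) p3@(3,1) -> at (5,5): 0 [-], cum=0
Step 3: p0@(3,5) p1@(4,4) p2@(3,2) p3@(4,1) -> at (5,5): 0 [-], cum=0
Step 4: p0@(4,5) p1@ESC p2@(4,2) p3@(5,1) -> at (5,5): 0 [-], cum=0
Step 5: p0@(5,5) p1@ESC p2@ESC p3@ESC -> at (5,5): 1 [p0], cum=1
Step 6: p0@ESC p1@ESC p2@ESC p3@ESC -> at (5,5): 0 [-], cum=1
Total visits = 1

Answer: 1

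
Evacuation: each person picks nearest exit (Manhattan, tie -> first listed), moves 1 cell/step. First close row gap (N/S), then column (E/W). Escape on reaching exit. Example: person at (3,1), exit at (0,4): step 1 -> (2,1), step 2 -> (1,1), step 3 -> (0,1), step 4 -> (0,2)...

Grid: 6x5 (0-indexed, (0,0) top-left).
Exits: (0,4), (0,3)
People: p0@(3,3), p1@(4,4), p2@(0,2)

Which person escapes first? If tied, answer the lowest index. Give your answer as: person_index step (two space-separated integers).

Step 1: p0:(3,3)->(2,3) | p1:(4,4)->(3,4) | p2:(0,2)->(0,3)->EXIT
Step 2: p0:(2,3)->(1,3) | p1:(3,4)->(2,4) | p2:escaped
Step 3: p0:(1,3)->(0,3)->EXIT | p1:(2,4)->(1,4) | p2:escaped
Step 4: p0:escaped | p1:(1,4)->(0,4)->EXIT | p2:escaped
Exit steps: [3, 4, 1]
First to escape: p2 at step 1

Answer: 2 1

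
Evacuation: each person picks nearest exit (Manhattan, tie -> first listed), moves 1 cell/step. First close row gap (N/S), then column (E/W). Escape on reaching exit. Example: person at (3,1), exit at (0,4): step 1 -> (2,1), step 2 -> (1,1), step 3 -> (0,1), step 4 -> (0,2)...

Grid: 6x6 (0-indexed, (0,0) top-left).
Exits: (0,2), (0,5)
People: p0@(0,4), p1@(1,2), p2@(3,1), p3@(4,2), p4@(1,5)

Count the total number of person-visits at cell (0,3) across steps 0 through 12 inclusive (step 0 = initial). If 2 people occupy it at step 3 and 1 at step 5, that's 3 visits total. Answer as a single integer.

Answer: 0

Derivation:
Step 0: p0@(0,4) p1@(1,2) p2@(3,1) p3@(4,2) p4@(1,5) -> at (0,3): 0 [-], cum=0
Step 1: p0@ESC p1@ESC p2@(2,1) p3@(3,2) p4@ESC -> at (0,3): 0 [-], cum=0
Step 2: p0@ESC p1@ESC p2@(1,1) p3@(2,2) p4@ESC -> at (0,3): 0 [-], cum=0
Step 3: p0@ESC p1@ESC p2@(0,1) p3@(1,2) p4@ESC -> at (0,3): 0 [-], cum=0
Step 4: p0@ESC p1@ESC p2@ESC p3@ESC p4@ESC -> at (0,3): 0 [-], cum=0
Total visits = 0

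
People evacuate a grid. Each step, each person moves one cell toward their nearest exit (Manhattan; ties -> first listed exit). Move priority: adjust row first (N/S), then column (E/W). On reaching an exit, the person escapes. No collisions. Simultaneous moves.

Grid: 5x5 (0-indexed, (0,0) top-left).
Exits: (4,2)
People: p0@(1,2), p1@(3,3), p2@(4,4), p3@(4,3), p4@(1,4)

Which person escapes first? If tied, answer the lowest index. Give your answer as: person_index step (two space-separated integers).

Step 1: p0:(1,2)->(2,2) | p1:(3,3)->(4,3) | p2:(4,4)->(4,3) | p3:(4,3)->(4,2)->EXIT | p4:(1,4)->(2,4)
Step 2: p0:(2,2)->(3,2) | p1:(4,3)->(4,2)->EXIT | p2:(4,3)->(4,2)->EXIT | p3:escaped | p4:(2,4)->(3,4)
Step 3: p0:(3,2)->(4,2)->EXIT | p1:escaped | p2:escaped | p3:escaped | p4:(3,4)->(4,4)
Step 4: p0:escaped | p1:escaped | p2:escaped | p3:escaped | p4:(4,4)->(4,3)
Step 5: p0:escaped | p1:escaped | p2:escaped | p3:escaped | p4:(4,3)->(4,2)->EXIT
Exit steps: [3, 2, 2, 1, 5]
First to escape: p3 at step 1

Answer: 3 1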